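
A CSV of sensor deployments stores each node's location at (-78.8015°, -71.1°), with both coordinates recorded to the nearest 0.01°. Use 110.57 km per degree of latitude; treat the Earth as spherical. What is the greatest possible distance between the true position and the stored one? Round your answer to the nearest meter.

Rounding to 2 decimal places leaves each coordinate within ±0.005° of the true value.
North–south component: 0.005° × 110570 = 552.85 m.
Longitude error → 0.005 × 110570 × cos 78.8015° = 0.005 × 110570 × 0.1942 ≈ 107.368 m.
Worst case both components are at the extreme and orthogonal: √(552.85² + 107.368²) ≈ 563.179 m.

563 meters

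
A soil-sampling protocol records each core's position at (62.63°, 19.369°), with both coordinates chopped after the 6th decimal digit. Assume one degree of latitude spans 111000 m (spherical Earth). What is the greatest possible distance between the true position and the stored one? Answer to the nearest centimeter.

12 centimeters

Truncating at 6 decimal places can drop up to a full unit in the last place, so each coordinate may be off by as much as 1e-06°.
Latitude error → 1e-06 × 111000 = 0.111 m along the meridian.
East–west component at 62.63°: 1e-06° × 111000 × cos 62.63° ≈ 1e-06 × 51030.6 ≈ 0.0510306 m.
Combining orthogonally: (0.111² + 0.0510306²)^½ ≈ 0.122168 m.
That is 0.122168 m = 12.217 cm.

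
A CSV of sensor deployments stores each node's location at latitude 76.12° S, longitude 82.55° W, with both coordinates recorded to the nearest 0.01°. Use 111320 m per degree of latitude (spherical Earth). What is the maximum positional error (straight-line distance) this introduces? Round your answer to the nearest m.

572 m

Rounding to 2 decimal places leaves each coordinate within ±0.005° of the true value.
Latitude error → 0.005 × 111320 = 556.6 m along the meridian.
Longitude error → 0.005 × 111320 × cos 76.12° = 0.005 × 111320 × 0.2399 ≈ 133.522 m.
Worst case both components are at the extreme and orthogonal: √(556.6² + 133.522²) ≈ 572.391 m.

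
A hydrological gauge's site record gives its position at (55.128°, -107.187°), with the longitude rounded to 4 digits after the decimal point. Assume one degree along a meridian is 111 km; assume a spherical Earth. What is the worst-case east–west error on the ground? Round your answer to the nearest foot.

Rounding to 4 decimal places leaves the longitude within ±5e-05° of the true value.
One degree of longitude at 55.128° is 111000 × cos 55.128° ≈ 111000 × 0.5717 = 63463.7 m.
East–west error: 5e-05° × 63463.7 m/° ≈ 3.17318 m.
Converting: 3.17318 m × 3.2808 ft/m ≈ 10.411 ft.

10 feet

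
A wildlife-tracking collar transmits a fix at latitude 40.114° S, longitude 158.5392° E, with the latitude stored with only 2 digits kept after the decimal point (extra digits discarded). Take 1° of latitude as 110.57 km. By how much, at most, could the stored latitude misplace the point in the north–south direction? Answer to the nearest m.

1106 m

Truncating at 2 decimal places can drop up to a full unit in the last place, so the latitude may be off by as much as 0.01°.
Along the meridian that is 0.01° × 110570 m/° = 1105.7 m.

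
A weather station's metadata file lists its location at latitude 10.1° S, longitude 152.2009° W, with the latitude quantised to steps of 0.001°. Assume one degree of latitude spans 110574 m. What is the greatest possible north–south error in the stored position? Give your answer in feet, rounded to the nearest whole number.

With a 0.001° grid the true value lies within half a step, ±0.001°/2 = ±0.0005°, of the stored one.
So the N–S error is at most 0.0005 × 110574 = 55.287 m.
Converting: 55.287 m × 3.2808 ft/m ≈ 181.39 ft.

181 feet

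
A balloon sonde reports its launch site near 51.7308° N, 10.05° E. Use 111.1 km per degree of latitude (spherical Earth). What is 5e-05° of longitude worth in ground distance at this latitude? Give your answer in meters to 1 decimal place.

3.4 meters

5e-05° of longitude at 51.7308° is 5e-05 × 111100 × cos 51.7308° ≈ 5e-05 × 68810.6 = 3.44053 m.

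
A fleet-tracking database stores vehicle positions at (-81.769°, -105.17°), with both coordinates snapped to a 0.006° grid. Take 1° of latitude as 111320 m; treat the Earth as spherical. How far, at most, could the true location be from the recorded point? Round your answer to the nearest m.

With a 0.006° grid the true value lies within half a step, ±0.006°/2 = ±0.003°, of the stored one.
N–S: 0.003° × 111320 m/° = 333.96 m.
East–west component at 81.769°: 0.003° × 111320 × cos 81.769° ≈ 0.003 × 15937.1 ≈ 47.8112 m.
Worst case both components are at the extreme and orthogonal: √(333.96² + 47.8112²) ≈ 337.365 m.

337 m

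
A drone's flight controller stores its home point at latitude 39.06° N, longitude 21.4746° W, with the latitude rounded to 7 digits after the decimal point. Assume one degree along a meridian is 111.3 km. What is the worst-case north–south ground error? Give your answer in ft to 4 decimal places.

Rounding to 7 decimal places leaves the latitude within ±5e-08° of the true value.
So the N–S error is at most 5e-08 × 111300 = 0.005565 m.
Converting: 0.005565 m × 3.2808 ft/m ≈ 0.018258 ft.

0.0183 ft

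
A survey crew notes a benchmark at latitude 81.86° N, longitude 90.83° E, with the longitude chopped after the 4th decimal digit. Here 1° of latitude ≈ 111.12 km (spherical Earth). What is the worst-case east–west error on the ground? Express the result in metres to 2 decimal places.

1.57 metres

Truncating at 4 decimal places can drop up to a full unit in the last place, so the longitude may be off by as much as 0.0001°.
At latitude 81.86° a degree of longitude spans 111120 m × cos 81.86° = 111120 × 0.1416 ≈ 15733.7 m.
So at most 0.0001° × 15733.7 ≈ 1.57337 m east–west.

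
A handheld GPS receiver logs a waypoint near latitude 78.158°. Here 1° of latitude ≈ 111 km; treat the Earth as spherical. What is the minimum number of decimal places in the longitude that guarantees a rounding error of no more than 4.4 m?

At 78.158° one degree of longitude covers 111000 × cos 78.158° ≈ 111000 × 0.2052 ≈ 22778.7 m.
With N decimal places the half-ulp bound is 0.5·10⁻ᴺ°, or 0.5·10⁻ᴺ × 22778.7 m on the ground.
Need 0.5 × 22778.7 × 10⁻ᴺ ≤ 4.4 → 10⁻ᴺ ≤ 3.863e-04, so N ≥ 3.41.
N = 3 would give 11.4 m (too coarse); N = 4 gives 1.14 m ≤ 4.4 m.

4 decimal places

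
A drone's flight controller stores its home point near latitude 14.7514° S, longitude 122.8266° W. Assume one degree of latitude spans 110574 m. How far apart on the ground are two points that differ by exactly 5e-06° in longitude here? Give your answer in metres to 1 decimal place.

At 14.7514° a degree of longitude is 110574 × cos 14.7514° ≈ 106929 m, so 5e-06° corresponds to 0.534647 m.

0.5 metres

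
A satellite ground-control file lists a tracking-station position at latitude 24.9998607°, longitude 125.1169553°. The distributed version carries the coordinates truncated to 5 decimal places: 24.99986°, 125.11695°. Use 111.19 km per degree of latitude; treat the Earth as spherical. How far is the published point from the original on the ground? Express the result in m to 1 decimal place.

The latitude changed by +0.0000007° and the longitude by +0.0000053°.
N–S: 0.0000007° × 111190 m/° = 0.077833 m.
East–west at this latitude: 0.0000053° × 111190 × cos 24.9999° ≈ 0.0000053 × 100772 = 0.534094 m.
Hypotenuse of the two orthogonal shifts: √(0.077833² + 0.534094²) = 0.539736 m.

0.5 m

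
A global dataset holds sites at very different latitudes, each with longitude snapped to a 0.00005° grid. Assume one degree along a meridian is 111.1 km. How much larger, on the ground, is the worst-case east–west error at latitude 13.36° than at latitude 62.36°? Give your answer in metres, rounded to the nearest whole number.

1 metres

With a 0.00005° grid the true value lies within half a step, ±0.00005°/2 = ±2.5e-05°, of the stored one.
At 13.36°: 2.5e-05° × 111100 × cos 13.36° = 2.5e-05 × 111100 × 0.9729 ≈ 2.7023 m.
At 62.36°: 2.5e-05° × 111100 × cos 62.36° = 2.5e-05 × 111100 × 0.4639 ≈ 1.2885 m.
Difference: 2.7023 − 1.2885 = 1.4138 m.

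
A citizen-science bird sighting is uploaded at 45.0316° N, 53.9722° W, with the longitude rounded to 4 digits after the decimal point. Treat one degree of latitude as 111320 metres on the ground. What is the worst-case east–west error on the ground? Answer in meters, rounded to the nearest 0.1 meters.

3.9 meters

Rounding to 4 decimal places leaves the longitude within ±5e-05° of the true value.
Parallels shrink by cos φ, so at 45.0316° a degree of longitude is 111320 × 0.7067 ≈ 78671.7 m.
Maximum E–W displacement: 5e-05 × 78671.7 = 3.93359 m.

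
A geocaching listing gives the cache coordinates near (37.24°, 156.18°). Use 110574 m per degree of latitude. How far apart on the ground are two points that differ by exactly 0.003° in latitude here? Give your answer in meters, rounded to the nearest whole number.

332 meters

0.003° × 110574 m/° = 331.722 m.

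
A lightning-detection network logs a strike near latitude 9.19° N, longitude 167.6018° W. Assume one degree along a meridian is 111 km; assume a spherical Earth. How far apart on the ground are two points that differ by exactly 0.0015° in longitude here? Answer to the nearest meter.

One degree of longitude here spans 111000 × cos 9.19° = 111000 × 0.9872 ≈ 109575 m; 0.0015° of that is 164.363 m.

164 meters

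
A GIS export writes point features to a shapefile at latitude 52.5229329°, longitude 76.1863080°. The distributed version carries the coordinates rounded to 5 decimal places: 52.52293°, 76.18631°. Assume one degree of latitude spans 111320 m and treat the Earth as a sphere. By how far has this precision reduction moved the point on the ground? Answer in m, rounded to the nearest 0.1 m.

0.4 m

The latitude changed by +0.0000029° and the longitude by -0.0000020°.
North–south shift: 0.0000029 × 111320 = 0.322828 m.
East–west at this latitude: -0.0000020° × 111320 × cos 52.5229° ≈ -0.0000020 × 67732 = -0.135464 m.
Combined displacement = (0.322828² + 0.135464²)^½ ≈ 0.350098 m.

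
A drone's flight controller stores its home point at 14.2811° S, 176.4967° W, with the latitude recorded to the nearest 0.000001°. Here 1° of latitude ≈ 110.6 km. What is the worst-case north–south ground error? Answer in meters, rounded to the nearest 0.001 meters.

Rounding to 6 decimal places leaves the latitude within ±5e-07° of the true value.
Along the meridian that is 5e-07° × 110600 m/° = 0.0553 m.

0.055 meters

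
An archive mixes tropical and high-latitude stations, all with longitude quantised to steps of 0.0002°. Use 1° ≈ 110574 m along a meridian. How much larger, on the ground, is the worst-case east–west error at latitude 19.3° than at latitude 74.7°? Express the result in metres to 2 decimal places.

7.52 metres

With a 0.0002° grid the true value lies within half a step, ±0.0002°/2 = ±0.0001°, of the stored one.
Error at 19.3° = 0.0001° × 110574 × cos 19.3° ≈ 11.057 × 0.9438 = 10.436 m.
At 74.7°: 0.0001° × 110574 × cos 74.7° = 0.0001 × 110574 × 0.2639 ≈ 2.9177 m.
So the lower-latitude error exceeds the higher by 10.436 − 2.9177 = 7.5182 m.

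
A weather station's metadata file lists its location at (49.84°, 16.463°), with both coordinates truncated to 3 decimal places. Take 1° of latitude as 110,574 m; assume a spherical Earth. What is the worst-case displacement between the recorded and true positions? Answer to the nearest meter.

132 meters

Truncating at 3 decimal places can drop up to a full unit in the last place, so each coordinate may be off by as much as 0.001°.
Latitude error → 0.001 × 110574 = 110.574 m along the meridian.
Longitude error → 0.001 × 110574 × cos 49.84° = 0.001 × 110574 × 0.6449 ≈ 71.3119 m.
Worst case both components are at the extreme and orthogonal: √(110.574² + 71.3119²) ≈ 131.575 m.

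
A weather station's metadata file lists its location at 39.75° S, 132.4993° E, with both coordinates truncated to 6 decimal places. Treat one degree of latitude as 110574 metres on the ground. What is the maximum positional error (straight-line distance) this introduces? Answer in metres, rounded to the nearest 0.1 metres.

0.1 metres

Truncating at 6 decimal places can drop up to a full unit in the last place, so each coordinate may be off by as much as 1e-06°.
North–south component: 1e-06° × 110574 = 0.110574 m.
E–W at 39.75°: 1e-06° × 110574 × cos 39.75° = 1e-06 × 110574 × 0.7688 ≈ 0.0850139 m.
Combining orthogonally: (0.110574² + 0.0850139²)^½ ≈ 0.139478 m.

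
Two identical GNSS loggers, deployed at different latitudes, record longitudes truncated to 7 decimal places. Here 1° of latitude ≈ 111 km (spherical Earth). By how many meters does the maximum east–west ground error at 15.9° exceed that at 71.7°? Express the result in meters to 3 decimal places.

Truncating at 7 decimal places can drop up to a full unit in the last place, so the longitude may be off by as much as 1e-07°.
Error at 15.9° = 1e-07° × 111000 × cos 15.9° ≈ 0.0111 × 0.9617 = 0.010675 m.
Error at 71.7° = 1e-07° × 111000 × cos 71.7° ≈ 0.0111 × 0.3140 = 0.0034853 m.
Difference: 0.010675 − 0.0034853 = 0.00719 m.

0.007 meters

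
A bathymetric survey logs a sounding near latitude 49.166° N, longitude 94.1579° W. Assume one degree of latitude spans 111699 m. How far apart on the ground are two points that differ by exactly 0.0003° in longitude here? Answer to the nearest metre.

22 metres

At 49.166° a degree of longitude is 111699 × cos 49.166° ≈ 73036.6 m, so 0.0003° corresponds to 21.911 m.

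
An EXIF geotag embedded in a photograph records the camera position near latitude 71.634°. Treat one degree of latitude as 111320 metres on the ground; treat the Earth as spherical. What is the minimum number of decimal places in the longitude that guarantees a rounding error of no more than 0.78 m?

5

At 71.634° one degree of longitude covers 111320 × cos 71.634° ≈ 111320 × 0.3151 ≈ 35075.4 m.
N decimal places → at most half a unit in the last place, 0.5 × 10⁻ᴺ° = 35075.4/2 × 10⁻ᴺ m.
Need 0.5 × 35075.4 × 10⁻ᴺ ≤ 0.78 → 10⁻ᴺ ≤ 4.448e-05, so N ≥ 4.35.
So 5 decimal places suffice (0.175 m); 4 would allow up to 1.75 m.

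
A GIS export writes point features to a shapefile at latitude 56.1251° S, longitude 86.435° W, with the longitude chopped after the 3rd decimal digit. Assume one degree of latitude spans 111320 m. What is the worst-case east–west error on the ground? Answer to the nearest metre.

62 metres

Truncating at 3 decimal places can drop up to a full unit in the last place, so the longitude may be off by as much as 0.001°.
At latitude 56.1251° a degree of longitude spans 111320 m × cos 56.1251° = 111320 × 0.5574 ≈ 62047.7 m.
East–west error: 0.001° × 62047.7 m/° ≈ 62.0477 m.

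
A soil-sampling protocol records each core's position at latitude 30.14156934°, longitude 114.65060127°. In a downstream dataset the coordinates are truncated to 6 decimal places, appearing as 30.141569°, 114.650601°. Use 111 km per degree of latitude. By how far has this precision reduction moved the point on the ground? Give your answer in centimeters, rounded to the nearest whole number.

The latitude changed by +0.00000034° and the longitude by +0.00000027°.
N–S: 0.00000034° × 111000 m/° = 0.03774 m.
East–west at this latitude: 0.00000027° × 111000 × cos 30.1416° ≈ 0.00000027 × 95991.4 = 0.0259177 m.
Distance: √(0.03774² + 0.0259177²) ≈ 0.0457825 m.
That is 0.0457825 m = 4.5782 cm.

5 centimeters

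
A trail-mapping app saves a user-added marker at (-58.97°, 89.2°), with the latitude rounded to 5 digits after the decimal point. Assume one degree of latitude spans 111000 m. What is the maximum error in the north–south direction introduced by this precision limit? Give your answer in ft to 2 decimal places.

1.82 ft

Rounding to 5 decimal places leaves the latitude within ±5e-06° of the true value.
So the N–S error is at most 5e-06 × 111000 = 0.555 m.
Converting: 0.555 m × 3.2808 ft/m ≈ 1.8209 ft.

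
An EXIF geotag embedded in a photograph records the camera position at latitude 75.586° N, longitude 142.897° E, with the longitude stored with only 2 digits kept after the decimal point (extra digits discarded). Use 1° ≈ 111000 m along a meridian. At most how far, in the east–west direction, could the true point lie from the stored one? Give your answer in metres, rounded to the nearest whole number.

Truncating at 2 decimal places can drop up to a full unit in the last place, so the longitude may be off by as much as 0.01°.
At latitude 75.586° a degree of longitude spans 111000 m × cos 75.586° = 111000 × 0.2489 ≈ 27630.8 m.
So at most 0.01° × 27630.8 ≈ 276.308 m east–west.

276 metres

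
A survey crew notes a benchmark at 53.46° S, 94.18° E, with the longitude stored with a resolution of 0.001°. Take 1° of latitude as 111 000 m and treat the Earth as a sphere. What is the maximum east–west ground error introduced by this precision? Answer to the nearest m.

33 m

With a 0.001° grid the true value lies within half a step, ±0.001°/2 = ±0.0005°, of the stored one.
At latitude 53.46° a degree of longitude spans 111000 m × cos 53.46° = 111000 × 0.5954 ≈ 66087.6 m.
Maximum E–W displacement: 0.0005 × 66087.6 = 33.0438 m.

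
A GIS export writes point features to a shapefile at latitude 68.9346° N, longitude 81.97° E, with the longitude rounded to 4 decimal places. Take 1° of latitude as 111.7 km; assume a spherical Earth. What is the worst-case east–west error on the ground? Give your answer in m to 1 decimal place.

Rounding to 4 decimal places leaves the longitude within ±5e-05° of the true value.
Parallels shrink by cos φ, so at 68.9346° a degree of longitude is 111700 × 0.3594 ≈ 40148.7 m.
East–west error: 5e-05° × 40148.7 m/° ≈ 2.00744 m.

2.0 m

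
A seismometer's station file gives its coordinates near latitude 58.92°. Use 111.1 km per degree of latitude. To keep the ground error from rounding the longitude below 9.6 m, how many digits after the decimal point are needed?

At 58.92° one degree of longitude covers 111100 × cos 58.92° ≈ 111100 × 0.5162 ≈ 57353.6 m.
N decimal places → at most half a unit in the last place, 0.5 × 10⁻ᴺ° = 57353.6/2 × 10⁻ᴺ m.
Setting 28676.8 × 10⁻ᴺ ≤ 9.6 gives 10ᴺ ≥ 2987, i.e. N ≥ 3.48.
At 3 places the error can reach 28.7 m, but 4 places keeps it to 2.87 m.

4 decimal places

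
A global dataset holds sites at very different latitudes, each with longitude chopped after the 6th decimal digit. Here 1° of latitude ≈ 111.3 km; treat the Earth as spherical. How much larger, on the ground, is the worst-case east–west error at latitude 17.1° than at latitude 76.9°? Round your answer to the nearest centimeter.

Truncating at 6 decimal places can drop up to a full unit in the last place, so the longitude may be off by as much as 1e-06°.
Error at 17.1° = 1e-06° × 111300 × cos 17.1° ≈ 0.1113 × 0.9558 = 0.10638 m.
At 76.9°: 1e-06° × 111300 × cos 76.9° = 1e-06 × 111300 × 0.2267 ≈ 0.025226 m.
So the lower-latitude error exceeds the higher by 0.10638 − 0.025226 = 0.081153 m.
That is 0.0811535 m = 8.1153 cm.

8 centimeters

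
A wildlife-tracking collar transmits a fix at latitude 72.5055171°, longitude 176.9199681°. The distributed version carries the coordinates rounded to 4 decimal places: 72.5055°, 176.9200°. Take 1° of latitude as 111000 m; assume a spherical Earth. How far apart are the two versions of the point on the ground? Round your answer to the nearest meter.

Δlat = 72.5055171 − 72.5055 = +0.0000171°; Δlon = 176.9199681 − 176.9200 = -0.0000319°.
North–south shift: 0.0000171 × 111000 = 1.8981 m.
East–west at this latitude: -0.0000319° × 111000 × cos 72.5055° ≈ -0.0000319 × 33368.2 = -1.06444 m.
Distance: √(1.8981² + 1.06444²) ≈ 2.1762 m.

2 meters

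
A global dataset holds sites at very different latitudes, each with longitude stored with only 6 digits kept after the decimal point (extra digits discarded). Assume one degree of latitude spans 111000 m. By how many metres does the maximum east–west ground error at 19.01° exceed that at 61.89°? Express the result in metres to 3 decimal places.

Truncating at 6 decimal places can drop up to a full unit in the last place, so the longitude may be off by as much as 1e-06°.
Error at 19.01° = 1e-06° × 111000 × cos 19.01° ≈ 0.111 × 0.9455 = 0.10495 m.
Error at 61.89° = 1e-06° × 111000 × cos 61.89° ≈ 0.111 × 0.4712 = 0.052299 m.
Difference: 0.10495 − 0.052299 = 0.052647 m.

0.053 metres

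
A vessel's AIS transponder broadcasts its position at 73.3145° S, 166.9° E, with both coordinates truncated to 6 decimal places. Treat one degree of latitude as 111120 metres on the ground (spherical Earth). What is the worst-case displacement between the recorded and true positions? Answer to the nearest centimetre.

Truncating at 6 decimal places can drop up to a full unit in the last place, so each coordinate may be off by as much as 1e-06°.
N–S: 1e-06° × 111120 m/° = 0.11112 m.
Longitude error → 1e-06 × 111120 × cos 73.3145° = 1e-06 × 111120 × 0.2871 ≈ 0.0319046 m.
Combining orthogonally: (0.11112² + 0.0319046²)^½ ≈ 0.115609 m.
That is 0.115609 m = 11.561 cm.

12 centimetres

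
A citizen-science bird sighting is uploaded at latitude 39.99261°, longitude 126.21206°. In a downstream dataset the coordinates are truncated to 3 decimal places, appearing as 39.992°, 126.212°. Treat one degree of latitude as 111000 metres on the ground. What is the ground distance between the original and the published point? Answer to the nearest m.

68 m

The latitude changed by +0.00061° and the longitude by +0.00006°.
N–S: 0.00061° × 111000 m/° = 67.71 m.
E–W at 39.992°: 0.00006° × 111000 × cos 39.992° = 0.00006 × 111000 × 0.7661 ≈ 5.10245 m.
Distance: √(67.71² + 5.10245²) ≈ 67.902 m.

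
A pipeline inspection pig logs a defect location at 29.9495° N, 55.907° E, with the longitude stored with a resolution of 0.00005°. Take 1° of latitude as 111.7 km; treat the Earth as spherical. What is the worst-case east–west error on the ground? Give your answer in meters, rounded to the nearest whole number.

With a 0.00005° grid the true value lies within half a step, ±0.00005°/2 = ±2.5e-05°, of the stored one.
At latitude 29.9495° a degree of longitude spans 111700 m × cos 29.9495° = 111700 × 0.8665 ≈ 96784.2 m.
Maximum E–W displacement: 2.5e-05 × 96784.2 = 2.41961 m.

2 meters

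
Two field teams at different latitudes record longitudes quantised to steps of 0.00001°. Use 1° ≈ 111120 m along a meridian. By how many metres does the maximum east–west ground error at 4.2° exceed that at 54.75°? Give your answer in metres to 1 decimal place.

0.2 metres

With a 0.00001° grid the true value lies within half a step, ±0.00001°/2 = ±5e-06°, of the stored one.
Error at 4.2° = 5e-06° × 111120 × cos 4.2° ≈ 0.5556 × 0.9973 = 0.55411 m.
Error at 54.75° = 5e-06° × 111120 × cos 54.75° ≈ 0.5556 × 0.5771 = 0.32066 m.
Difference: 0.55411 − 0.32066 = 0.23345 m.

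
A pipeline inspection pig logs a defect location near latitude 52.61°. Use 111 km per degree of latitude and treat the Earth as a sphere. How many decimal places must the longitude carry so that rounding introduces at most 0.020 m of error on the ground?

At 52.61° one degree of longitude covers 111000 × cos 52.61° ≈ 111000 × 0.6072 ≈ 67403.3 m.
With N decimal places the half-ulp bound is 0.5·10⁻ᴺ°, or 0.5·10⁻ᴺ × 67403.3 m on the ground.
Need 0.5 × 67403.3 × 10⁻ᴺ ≤ 0.020 → 10⁻ᴺ ≤ 5.934e-07, so N ≥ 6.23.
N = 6 would give 0.0337 m (too coarse); N = 7 gives 0.00337 m ≤ 0.020 m.

7 decimal places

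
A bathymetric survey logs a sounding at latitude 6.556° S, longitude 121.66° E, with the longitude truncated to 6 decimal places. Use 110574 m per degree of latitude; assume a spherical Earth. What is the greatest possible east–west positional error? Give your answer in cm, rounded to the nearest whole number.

Truncating at 6 decimal places can drop up to a full unit in the last place, so the longitude may be off by as much as 1e-06°.
At latitude 6.556° a degree of longitude spans 110574 m × cos 6.556° = 110574 × 0.9935 ≈ 109851 m.
East–west error: 1e-06° × 109851 m/° ≈ 0.109851 m.
That is 0.109851 m = 10.985 cm.

11 cm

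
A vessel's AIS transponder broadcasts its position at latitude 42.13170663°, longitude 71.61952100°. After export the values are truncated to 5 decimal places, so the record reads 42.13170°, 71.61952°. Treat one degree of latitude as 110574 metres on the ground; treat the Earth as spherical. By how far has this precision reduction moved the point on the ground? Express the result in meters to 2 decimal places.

0.74 meters

Δlat = 42.13170663 − 42.13170 = +0.00000663°; Δlon = 71.61952100 − 71.61952 = +0.00000100°.
N–S: 0.00000663° × 110574 m/° = 0.733106 m.
East–west at this latitude: 0.00000100° × 110574 × cos 42.1317° ≈ 0.00000100 × 82002.2 = 0.0820022 m.
Combined displacement = (0.733106² + 0.0820022²)^½ ≈ 0.737678 m.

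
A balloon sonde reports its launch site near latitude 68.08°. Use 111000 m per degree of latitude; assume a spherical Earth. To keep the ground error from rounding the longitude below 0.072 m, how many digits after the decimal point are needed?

6

At 68.08° one degree of longitude covers 111000 × cos 68.08° ≈ 111000 × 0.3733 ≈ 41437.6 m.
With N decimal places the half-ulp bound is 0.5·10⁻ᴺ°, or 0.5·10⁻ᴺ × 41437.6 m on the ground.
Setting 20718.8 × 10⁻ᴺ ≤ 0.072 gives 10ᴺ ≥ 2.878e+05, i.e. N ≥ 5.46.
So 6 decimal places suffice (0.0207 m); 5 would allow up to 0.207 m.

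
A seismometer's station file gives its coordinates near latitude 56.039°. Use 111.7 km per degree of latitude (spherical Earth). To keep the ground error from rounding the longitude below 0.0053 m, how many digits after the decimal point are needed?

At 56.039° one degree of longitude covers 111700 × cos 56.039° ≈ 111700 × 0.5586 ≈ 62398.8 m.
N decimal places → at most half a unit in the last place, 0.5 × 10⁻ᴺ° = 62398.8/2 × 10⁻ᴺ m.
Need 0.5 × 62398.8 × 10⁻ᴺ ≤ 0.0053 → 10⁻ᴺ ≤ 1.699e-07, so N ≥ 6.77.
N = 6 would give 0.0312 m (too coarse); N = 7 gives 0.00312 m ≤ 0.0053 m.

7 decimal places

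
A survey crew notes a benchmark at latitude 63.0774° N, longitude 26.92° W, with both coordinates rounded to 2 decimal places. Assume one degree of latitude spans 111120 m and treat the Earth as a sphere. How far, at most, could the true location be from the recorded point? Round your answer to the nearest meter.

610 meters

Rounding to 2 decimal places leaves each coordinate within ±0.005° of the true value.
N–S: 0.005° × 111120 m/° = 555.6 m.
E–W at 63.0774°: 0.005° × 111120 × cos 63.0774° = 0.005 × 111120 × 0.4528 ≈ 251.568 m.
The two errors are perpendicular, so the maximum displacement is √(555.6² + 251.568²) ≈ 609.9 m.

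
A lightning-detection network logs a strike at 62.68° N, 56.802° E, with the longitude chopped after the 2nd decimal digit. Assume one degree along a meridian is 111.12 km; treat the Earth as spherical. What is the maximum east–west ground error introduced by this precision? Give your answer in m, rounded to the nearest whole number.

510 m

Truncating at 2 decimal places can drop up to a full unit in the last place, so the longitude may be off by as much as 0.01°.
One degree of longitude at 62.68° is 111120 × cos 62.68° ≈ 111120 × 0.4590 = 50999.6 m.
East–west error: 0.01° × 50999.6 m/° ≈ 509.996 m.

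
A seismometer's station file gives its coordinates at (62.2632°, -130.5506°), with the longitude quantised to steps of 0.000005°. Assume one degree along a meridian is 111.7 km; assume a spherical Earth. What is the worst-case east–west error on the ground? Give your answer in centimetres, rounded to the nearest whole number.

13 centimetres

With a 0.000005° grid the true value lies within half a step, ±0.000005°/2 = ±2.5e-06°, of the stored one.
At latitude 62.2632° a degree of longitude spans 111700 m × cos 62.2632° = 111700 × 0.4654 ≈ 51986.4 m.
So at most 2.5e-06° × 51986.4 ≈ 0.129966 m east–west.
That is 0.129966 m = 12.997 cm.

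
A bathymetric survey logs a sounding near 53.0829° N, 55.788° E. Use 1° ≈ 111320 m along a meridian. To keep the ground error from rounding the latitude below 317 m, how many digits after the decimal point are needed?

3

One degree of latitude covers 111320 m.
N decimal places → at most half a unit in the last place, 0.5 × 10⁻ᴺ° = 111320/2 × 10⁻ᴺ m.
Need 0.5 × 111320 × 10⁻ᴺ ≤ 317 → 10⁻ᴺ ≤ 5.695e-03, so N ≥ 2.24.
At 2 places the error can reach 557 m, but 3 places keeps it to 55.7 m.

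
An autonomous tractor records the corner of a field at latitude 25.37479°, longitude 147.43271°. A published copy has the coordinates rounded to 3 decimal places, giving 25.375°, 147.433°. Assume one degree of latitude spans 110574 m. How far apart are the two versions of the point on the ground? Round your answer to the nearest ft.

122 ft

Δlat = 25.37479 − 25.375 = -0.00021°; Δlon = 147.43271 − 147.433 = -0.00029°.
North–south shift: -0.00021 × 110574 = -23.2205 m.
E–W at 25.375°: -0.00029° × 110574 × cos 25.375° = -0.00029 × 110574 × 0.9035 ≈ -28.9728 m.
Combined displacement = (23.2205² + 28.9728²)^½ ≈ 37.1297 m.
Converting: 37.1297 m × 3.2808 ft/m ≈ 121.82 ft.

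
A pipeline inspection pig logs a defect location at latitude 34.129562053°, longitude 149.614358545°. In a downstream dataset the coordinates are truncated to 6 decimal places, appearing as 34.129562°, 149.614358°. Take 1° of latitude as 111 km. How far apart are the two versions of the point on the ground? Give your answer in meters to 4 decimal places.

0.0504 meters

Δlat = 34.129562053 − 34.129562 = +0.000000053°; Δlon = 149.614358545 − 149.614358 = +0.000000545°.
North–south shift: 0.000000053 × 111000 = 0.005883 m.
E–W at 34.1296°: 0.000000545° × 111000 × cos 34.1296° = 0.000000545 × 111000 × 0.8278 ≈ 0.050076 m.
Distance: √(0.005883² + 0.050076²) ≈ 0.0504204 m.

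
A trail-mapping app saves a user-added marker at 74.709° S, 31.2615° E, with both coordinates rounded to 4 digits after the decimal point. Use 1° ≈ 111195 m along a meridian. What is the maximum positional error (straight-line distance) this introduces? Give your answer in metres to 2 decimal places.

5.75 metres

Rounding to 4 decimal places leaves each coordinate within ±5e-05° of the true value.
Latitude error → 5e-05 × 111195 = 5.55975 m along the meridian.
East–west component at 74.709°: 5e-05° × 111195 × cos 74.709° ≈ 5e-05 × 29324.5 ≈ 1.46623 m.
The two errors are perpendicular, so the maximum displacement is √(5.55975² + 1.46623²) ≈ 5.74984 m.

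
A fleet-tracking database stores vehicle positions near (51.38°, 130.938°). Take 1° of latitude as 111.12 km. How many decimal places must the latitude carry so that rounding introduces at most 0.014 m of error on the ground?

One degree of latitude covers 111120 m.
N decimal places → at most half a unit in the last place, 0.5 × 10⁻ᴺ° = 111120/2 × 10⁻ᴺ m.
Setting 55560 × 10⁻ᴺ ≤ 0.014 gives 10ᴺ ≥ 3.969e+06, i.e. N ≥ 6.60.
So 7 decimal places suffice (0.00556 m); 6 would allow up to 0.0556 m.

7 decimal places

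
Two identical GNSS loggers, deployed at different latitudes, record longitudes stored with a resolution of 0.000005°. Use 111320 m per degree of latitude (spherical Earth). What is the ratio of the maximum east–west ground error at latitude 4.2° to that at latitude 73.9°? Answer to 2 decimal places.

With a 0.000005° grid the true value lies within half a step, ±0.000005°/2 = ±2.5e-06°, of the stored one.
Error at 4.2° = 2.5e-06° × 111320 × cos 4.2° ≈ 0.2783 × 0.9973 = 0.27755 m.
Error at 73.9° = 2.5e-06° × 111320 × cos 73.9° ≈ 0.2783 × 0.2773 = 0.077177 m.
The ratio reduces to cos 4.2° / cos 73.9° = 0.9973/0.2773 ≈ 3.5963.

3.60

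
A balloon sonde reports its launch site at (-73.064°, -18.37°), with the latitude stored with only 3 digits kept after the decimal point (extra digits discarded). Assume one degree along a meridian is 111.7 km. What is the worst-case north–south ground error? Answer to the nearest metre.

Truncating at 3 decimal places can drop up to a full unit in the last place, so the latitude may be off by as much as 0.001°.
North–south distance: 0.001° × 111700 m/° = 111.7 m.

112 metres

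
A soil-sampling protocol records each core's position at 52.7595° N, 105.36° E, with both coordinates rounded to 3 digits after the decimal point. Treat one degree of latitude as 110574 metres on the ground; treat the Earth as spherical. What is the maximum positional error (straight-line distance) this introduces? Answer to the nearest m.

65 m

Rounding to 3 decimal places leaves each coordinate within ±0.0005° of the true value.
North–south component: 0.0005° × 110574 = 55.287 m.
East–west component at 52.7595°: 0.0005° × 110574 × cos 52.7595° ≈ 0.0005 × 66915.2 ≈ 33.4576 m.
Combining orthogonally: (55.287² + 33.4576²)^½ ≈ 64.6225 m.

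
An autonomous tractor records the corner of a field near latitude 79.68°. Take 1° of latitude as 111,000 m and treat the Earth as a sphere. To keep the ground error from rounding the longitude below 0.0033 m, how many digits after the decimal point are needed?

7 decimal places

At 79.68° one degree of longitude covers 111000 × cos 79.68° ≈ 111000 × 0.1791 ≈ 19885.2 m.
With N decimal places the half-ulp bound is 0.5·10⁻ᴺ°, or 0.5·10⁻ᴺ × 19885.2 m on the ground.
Setting 9942.58 × 10⁻ᴺ ≤ 0.0033 gives 10ᴺ ≥ 3.013e+06, i.e. N ≥ 6.48.
At 6 places the error can reach 0.00994 m, but 7 places keeps it to 0.000994 m.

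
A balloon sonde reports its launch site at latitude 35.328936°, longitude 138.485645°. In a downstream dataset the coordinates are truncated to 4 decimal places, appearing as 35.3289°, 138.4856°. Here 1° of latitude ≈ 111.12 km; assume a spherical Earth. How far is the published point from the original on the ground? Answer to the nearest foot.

Δlat = 35.328936 − 35.3289 = +0.000036°; Δlon = 138.485645 − 138.4856 = +0.000045°.
North–south shift: 0.000036 × 111120 = 4.00032 m.
E–W at 35.3289°: 0.000045° × 111120 × cos 35.3289° = 0.000045 × 111120 × 0.8158 ≈ 4.07956 m.
Hypotenuse of the two orthogonal shifts: √(4.00032² + 4.07956²) = 5.71361 m.
In feet: 5.71361 m ÷ 0.3048 ≈ 18.745 ft.

19 feet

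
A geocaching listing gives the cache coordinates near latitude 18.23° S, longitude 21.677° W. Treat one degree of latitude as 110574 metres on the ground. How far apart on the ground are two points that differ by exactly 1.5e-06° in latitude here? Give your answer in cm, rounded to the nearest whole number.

Along a meridian 1.5e-06° is 1.5e-06 × 110574 = 0.165861 m.
That is 0.165861 m = 16.586 cm.

17 cm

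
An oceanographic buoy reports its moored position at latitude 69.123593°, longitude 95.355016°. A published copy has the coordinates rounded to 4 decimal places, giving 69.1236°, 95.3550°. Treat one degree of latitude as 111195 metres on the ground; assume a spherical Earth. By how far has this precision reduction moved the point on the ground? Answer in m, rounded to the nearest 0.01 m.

The latitude changed by -0.000007° and the longitude by +0.000016°.
N–S: -0.000007° × 111195 m/° = -0.778365 m.
E–W at 69.1236°: 0.000016° × 111195 × cos 69.1236° = 0.000016 × 111195 × 0.3564 ≈ 0.633995 m.
Combined displacement = (0.778365² + 0.633995²)^½ ≈ 1.00389 m.

1.00 m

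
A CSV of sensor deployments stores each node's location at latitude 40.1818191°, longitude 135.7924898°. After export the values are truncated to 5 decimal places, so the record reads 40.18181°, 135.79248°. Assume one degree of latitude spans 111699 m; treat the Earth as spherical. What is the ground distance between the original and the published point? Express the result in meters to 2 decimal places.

The latitude changed by +0.0000091° and the longitude by +0.0000098°.
North–south shift: 0.0000091 × 111699 = 1.01646 m.
East–west at this latitude: 0.0000098° × 111699 × cos 40.1818° ≈ 0.0000098 × 85338.1 = 0.836314 m.
Combined displacement = (1.01646² + 0.836314²)^½ ≈ 1.31629 m.

1.32 meters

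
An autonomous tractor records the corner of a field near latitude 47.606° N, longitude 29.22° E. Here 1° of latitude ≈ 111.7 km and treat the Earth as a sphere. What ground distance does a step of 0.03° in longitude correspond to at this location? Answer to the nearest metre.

0.03° of longitude at 47.606° is 0.03 × 111700 × cos 47.606° ≈ 0.03 × 75310.9 = 2259.33 m.

2259 metres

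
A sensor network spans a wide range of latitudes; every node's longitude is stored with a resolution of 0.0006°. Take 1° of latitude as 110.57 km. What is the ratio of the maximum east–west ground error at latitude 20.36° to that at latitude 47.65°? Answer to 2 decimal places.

With a 0.0006° grid the true value lies within half a step, ±0.0006°/2 = ±0.0003°, of the stored one.
At 20.36°: 0.0003° × 110570 × cos 20.36° = 0.0003 × 110570 × 0.9375 ≈ 31.099 m.
Error at 47.65° = 0.0003° × 110570 × cos 47.65° ≈ 33.171 × 0.6737 = 22.346 m.
Ratio: 31.099 / 22.346 = cos 20.36° / cos 47.65° ≈ 1.3917.

1.39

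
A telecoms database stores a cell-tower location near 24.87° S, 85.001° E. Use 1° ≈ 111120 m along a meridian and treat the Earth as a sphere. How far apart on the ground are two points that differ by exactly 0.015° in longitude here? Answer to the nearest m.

1512 m

At 24.87° a degree of longitude is 111120 × cos 24.87° ≈ 100815 m, so 0.015° corresponds to 1512.23 m.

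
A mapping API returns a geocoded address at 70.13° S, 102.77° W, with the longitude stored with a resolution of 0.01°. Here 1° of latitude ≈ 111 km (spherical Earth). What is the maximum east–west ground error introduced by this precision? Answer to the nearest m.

With a 0.01° grid the true value lies within half a step, ±0.01°/2 = ±0.005°, of the stored one.
Parallels shrink by cos φ, so at 70.13° a degree of longitude is 111000 × 0.3399 ≈ 37727.5 m.
So at most 0.005° × 37727.5 ≈ 188.637 m east–west.

189 m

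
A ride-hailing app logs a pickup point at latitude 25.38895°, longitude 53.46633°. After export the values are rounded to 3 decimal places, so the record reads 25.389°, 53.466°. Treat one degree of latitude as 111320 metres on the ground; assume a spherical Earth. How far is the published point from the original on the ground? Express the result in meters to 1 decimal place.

The latitude changed by -0.00005° and the longitude by +0.00033°.
N–S: -0.00005° × 111320 m/° = -5.566 m.
East–west at this latitude: 0.00033° × 111320 × cos 25.389° ≈ 0.00033 × 100568 = 33.1876 m.
Distance: √(5.566² + 33.1876²) ≈ 33.6511 m.

33.7 meters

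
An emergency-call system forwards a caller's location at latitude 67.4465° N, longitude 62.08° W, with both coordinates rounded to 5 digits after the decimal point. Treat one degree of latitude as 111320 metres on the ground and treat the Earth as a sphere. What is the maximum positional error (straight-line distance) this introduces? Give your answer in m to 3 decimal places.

Rounding to 5 decimal places leaves each coordinate within ±5e-06° of the true value.
North–south component: 5e-06° × 111320 = 0.5566 m.
East–west component at 67.4465°: 5e-06° × 111320 × cos 67.4465° ≈ 5e-06 × 42696.3 ≈ 0.213482 m.
The two errors are perpendicular, so the maximum displacement is √(0.5566² + 0.213482²) ≈ 0.596136 m.

0.596 m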